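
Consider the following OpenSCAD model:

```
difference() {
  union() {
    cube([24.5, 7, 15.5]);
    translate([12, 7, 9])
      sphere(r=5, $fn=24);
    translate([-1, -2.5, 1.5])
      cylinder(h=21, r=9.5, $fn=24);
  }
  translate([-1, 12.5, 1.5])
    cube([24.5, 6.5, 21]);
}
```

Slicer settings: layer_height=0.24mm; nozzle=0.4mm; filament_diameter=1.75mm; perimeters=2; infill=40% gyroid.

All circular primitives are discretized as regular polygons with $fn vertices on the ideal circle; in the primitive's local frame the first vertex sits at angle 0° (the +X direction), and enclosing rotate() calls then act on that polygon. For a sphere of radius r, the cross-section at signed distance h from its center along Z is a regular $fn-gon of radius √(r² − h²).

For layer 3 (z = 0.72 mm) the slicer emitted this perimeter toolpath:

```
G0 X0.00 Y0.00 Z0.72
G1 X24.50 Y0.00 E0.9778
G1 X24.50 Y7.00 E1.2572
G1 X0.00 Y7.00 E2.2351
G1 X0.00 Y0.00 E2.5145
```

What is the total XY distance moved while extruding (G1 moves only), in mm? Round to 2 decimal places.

Sum the Euclidean lengths of each G1 segment: total = 63.00 mm.

63.00 mm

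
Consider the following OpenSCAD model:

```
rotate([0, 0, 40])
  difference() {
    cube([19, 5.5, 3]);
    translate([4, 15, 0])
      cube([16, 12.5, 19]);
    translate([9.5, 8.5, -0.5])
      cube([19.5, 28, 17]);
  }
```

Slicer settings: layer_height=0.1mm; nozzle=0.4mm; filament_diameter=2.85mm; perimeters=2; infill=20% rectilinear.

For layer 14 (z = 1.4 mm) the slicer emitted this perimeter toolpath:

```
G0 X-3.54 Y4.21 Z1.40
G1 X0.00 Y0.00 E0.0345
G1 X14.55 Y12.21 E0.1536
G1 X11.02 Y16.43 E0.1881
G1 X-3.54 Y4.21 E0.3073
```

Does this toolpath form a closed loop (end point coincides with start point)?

Start point (G0): (-3.54, 4.21). End point (last G1): the path returns to the start — closed.

yes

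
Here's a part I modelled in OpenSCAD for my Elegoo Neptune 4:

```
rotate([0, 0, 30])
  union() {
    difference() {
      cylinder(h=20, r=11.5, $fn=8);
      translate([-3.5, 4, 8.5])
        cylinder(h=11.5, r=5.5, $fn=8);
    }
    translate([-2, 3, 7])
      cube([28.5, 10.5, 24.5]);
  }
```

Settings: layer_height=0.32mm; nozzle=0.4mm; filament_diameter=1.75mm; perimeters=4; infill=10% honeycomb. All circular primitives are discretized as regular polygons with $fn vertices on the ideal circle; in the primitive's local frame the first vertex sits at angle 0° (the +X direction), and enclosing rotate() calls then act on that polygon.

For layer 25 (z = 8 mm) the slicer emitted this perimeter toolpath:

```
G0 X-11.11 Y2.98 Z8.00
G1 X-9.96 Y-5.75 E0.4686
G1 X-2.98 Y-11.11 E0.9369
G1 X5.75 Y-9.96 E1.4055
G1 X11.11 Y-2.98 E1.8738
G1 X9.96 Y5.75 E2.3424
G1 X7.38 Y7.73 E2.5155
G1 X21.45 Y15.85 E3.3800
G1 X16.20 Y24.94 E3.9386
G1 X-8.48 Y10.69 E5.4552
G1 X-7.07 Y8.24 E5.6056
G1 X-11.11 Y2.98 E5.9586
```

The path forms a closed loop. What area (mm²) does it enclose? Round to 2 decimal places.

596.25 mm²

Apply the shoelace formula to the sequence of (X, Y) vertices; enclosed area = 596.25 mm².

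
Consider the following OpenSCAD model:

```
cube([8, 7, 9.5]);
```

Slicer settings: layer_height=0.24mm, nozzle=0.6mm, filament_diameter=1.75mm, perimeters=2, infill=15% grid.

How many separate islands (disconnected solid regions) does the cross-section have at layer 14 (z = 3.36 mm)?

1

At z = 3.36 mm: the cube is present — its section is the full 8×7 rectangle. Overall, the cross-section is a single solid region. Island count = 1.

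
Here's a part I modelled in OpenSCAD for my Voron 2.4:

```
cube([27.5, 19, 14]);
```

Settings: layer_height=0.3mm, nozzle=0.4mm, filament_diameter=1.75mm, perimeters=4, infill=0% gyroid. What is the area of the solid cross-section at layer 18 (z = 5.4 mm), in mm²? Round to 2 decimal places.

At z = 5.4 mm: the 27.5×19 cube contributes its full rectangle (area 522.50 mm²). Overall, the cross-section is a single solid region. Net area = 522.50 mm².

522.50 mm²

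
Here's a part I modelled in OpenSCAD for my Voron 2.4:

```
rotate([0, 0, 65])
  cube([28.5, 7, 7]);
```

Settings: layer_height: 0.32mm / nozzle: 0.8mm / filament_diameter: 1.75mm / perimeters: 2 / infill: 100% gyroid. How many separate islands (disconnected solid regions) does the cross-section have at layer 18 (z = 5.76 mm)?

At z = 5.76 mm: the cube (footprint 28.5×7) is included at this height; (rotated 65° about Z; rotation is an isometry so areas/perimeters/island counts are preserved). Overall, the cross-section is a single solid region. Island count = 1.

1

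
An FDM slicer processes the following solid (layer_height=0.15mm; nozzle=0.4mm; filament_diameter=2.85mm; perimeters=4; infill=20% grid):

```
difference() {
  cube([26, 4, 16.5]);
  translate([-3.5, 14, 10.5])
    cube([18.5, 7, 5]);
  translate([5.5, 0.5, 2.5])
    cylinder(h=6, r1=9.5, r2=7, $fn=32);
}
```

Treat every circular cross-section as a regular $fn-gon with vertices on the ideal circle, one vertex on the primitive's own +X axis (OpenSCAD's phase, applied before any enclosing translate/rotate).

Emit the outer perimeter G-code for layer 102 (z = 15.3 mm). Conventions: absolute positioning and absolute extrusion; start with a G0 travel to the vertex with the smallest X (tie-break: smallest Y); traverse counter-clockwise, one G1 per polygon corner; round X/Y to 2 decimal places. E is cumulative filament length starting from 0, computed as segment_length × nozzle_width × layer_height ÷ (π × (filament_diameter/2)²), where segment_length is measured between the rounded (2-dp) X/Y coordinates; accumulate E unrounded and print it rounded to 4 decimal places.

At z = 15.3 mm: the cube is present — its section is the full 26×4 rectangle; the cube at (-3.5, 14) (footprint 18.5×7) is included at this height; the cone at (5.5, 0.5) does not reach this height (z outside [2.5, 8.5]); After the difference (first − rest): starting from the 26×4 cube, the 18.5×7 cube at (-3.5, 14) misses the remaining region (no effect) — 1 connected region. The outline is a single polygon with 4 vertices. Extrusion per mm of travel: 0.4 × 0.15 / (π × 1.425²) = 0.009405. Accumulating E over each segment gives final E = 0.5643.

G0 X0.00 Y0.00 Z15.30
G1 X26.00 Y0.00 E0.2445
G1 X26.00 Y4.00 E0.2822
G1 X0.00 Y4.00 E0.5267
G1 X0.00 Y0.00 E0.5643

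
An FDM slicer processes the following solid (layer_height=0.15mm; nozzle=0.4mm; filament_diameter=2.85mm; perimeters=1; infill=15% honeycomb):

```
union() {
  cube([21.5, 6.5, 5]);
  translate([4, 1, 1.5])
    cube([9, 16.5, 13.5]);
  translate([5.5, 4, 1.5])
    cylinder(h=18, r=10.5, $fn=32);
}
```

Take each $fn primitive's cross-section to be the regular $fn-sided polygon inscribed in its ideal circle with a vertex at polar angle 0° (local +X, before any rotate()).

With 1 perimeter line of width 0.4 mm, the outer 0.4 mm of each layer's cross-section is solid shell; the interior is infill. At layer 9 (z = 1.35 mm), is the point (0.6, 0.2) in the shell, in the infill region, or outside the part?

shell

At z = 1.35 mm: the 21.5×6.5 cube contributes its full rectangle; the cube at (4, 1) is absent (z outside [1.5, 15]); the cylinder at (5.5, 4) is absent (z outside [1.5, 19.5]); Merging all regions: only the 21.5×6.5 cube is present, so the union is just that shape — 1 connected region. Overall, the cross-section is a single solid region. The nearest boundary edge runs (0.00, 0.00)→(21.50, 0.00); distance from the point to it = 0.20 mm. The point is inside the cross-section, 0.20 mm from the nearest boundary — within the 0.4 mm shell band (1 × 0.4).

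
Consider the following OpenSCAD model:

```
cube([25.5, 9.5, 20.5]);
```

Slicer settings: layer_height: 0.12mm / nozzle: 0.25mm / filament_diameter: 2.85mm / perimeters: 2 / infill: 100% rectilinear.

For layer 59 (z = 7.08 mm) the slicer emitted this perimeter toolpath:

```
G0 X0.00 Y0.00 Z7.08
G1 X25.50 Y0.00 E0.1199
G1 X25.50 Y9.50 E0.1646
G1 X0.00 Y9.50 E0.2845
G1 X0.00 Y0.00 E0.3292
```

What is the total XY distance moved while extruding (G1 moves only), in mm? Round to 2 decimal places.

70.00 mm

Sum the Euclidean lengths of each G1 segment: total = 70.00 mm.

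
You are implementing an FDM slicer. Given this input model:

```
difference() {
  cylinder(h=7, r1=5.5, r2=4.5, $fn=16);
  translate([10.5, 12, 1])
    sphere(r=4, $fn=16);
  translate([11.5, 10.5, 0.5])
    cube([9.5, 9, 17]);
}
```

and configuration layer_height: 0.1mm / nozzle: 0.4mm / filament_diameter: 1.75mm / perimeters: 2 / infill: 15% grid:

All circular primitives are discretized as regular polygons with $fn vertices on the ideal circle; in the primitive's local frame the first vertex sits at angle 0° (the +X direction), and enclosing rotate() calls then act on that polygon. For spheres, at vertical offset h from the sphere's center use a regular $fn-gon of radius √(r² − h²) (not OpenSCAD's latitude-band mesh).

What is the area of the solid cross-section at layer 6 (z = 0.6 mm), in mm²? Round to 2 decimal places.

89.75 mm²

At z = 0.6 mm: the cone: at t=0.086 of its height the radius interpolates to r₁+(r₂−r₁)t = 5.414, giving a regular 16-gon of that circumradius (area = (16/2)·5.414²·sin(360°/16) = 89.75 mm²); the r=4 sphere at (10.5, 12) contributes a regular 16-gon of circumradius √(4²−0.4²) = 3.980 (area = (16/2)·3.980²·sin(360°/16) = 48.49 mm²); the cube at (11.5, 10.5) is present — its section is the full 9.5×9 rectangle (area 85.50 mm²); Subtracting the remaining from the first: starting from the cone (89.75 mm²), the r=4 sphere at (10.5, 12) misses the remaining region (no effect); the 9.5×9 cube at (11.5, 10.5) misses the remaining region (no effect) — area = 89.75 mm². Overall, the cross-section is a single solid region. Net area = 89.75 mm².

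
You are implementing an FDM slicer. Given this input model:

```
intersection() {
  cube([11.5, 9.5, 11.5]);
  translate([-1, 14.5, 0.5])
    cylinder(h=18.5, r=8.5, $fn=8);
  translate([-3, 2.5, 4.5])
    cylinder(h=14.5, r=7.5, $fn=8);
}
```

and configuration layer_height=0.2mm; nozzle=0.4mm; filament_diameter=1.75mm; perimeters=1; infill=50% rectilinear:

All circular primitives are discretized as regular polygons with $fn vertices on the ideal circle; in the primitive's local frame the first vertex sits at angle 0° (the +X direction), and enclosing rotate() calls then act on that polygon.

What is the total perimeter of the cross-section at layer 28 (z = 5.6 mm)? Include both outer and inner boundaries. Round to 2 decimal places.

7.90 mm

At z = 5.6 mm: the cube (footprint 11.5×9.5) is included at this height (perimeter 42.00 mm); the cylinder at (-1, 14.5): section is a regular 8-gon, circumradius r=8.5 (perimeter = 2·8·8.500·sin(180°/8) = 52.04 mm); the r=7.5 cylinder at (-3, 2.5) gives a regular 8-gon of circumradius 7.5 (constant along its height) (perimeter = 2·8·7.500·sin(180°/8) = 45.92 mm); Keeping only the common overlap: the r=8.5 cylinder at (-1, 14.5) partially overlaps the 11.5×9.5 cube; clipping to the common part keeps 10.47 mm²; the r=7.5 cylinder at (-3, 2.5) partially overlaps the running intersection; clipping to the common part keeps 3.23 mm² — boundary = 7.90 mm. Overall, the cross-section is a single solid region. Total boundary length (outer) = 7.90 mm.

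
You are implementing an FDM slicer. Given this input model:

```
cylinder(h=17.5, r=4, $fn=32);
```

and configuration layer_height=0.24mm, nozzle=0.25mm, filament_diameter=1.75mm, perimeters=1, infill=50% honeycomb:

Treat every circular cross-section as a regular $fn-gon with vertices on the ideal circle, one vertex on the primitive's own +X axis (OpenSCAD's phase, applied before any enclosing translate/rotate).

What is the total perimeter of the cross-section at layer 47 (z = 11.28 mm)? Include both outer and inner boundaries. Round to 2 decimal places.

At z = 11.28 mm: the cylinder: section is a regular 32-gon, circumradius r=4 (perimeter = 2·32·4.000·sin(180°/32) = 25.09 mm). Overall, the cross-section is a single solid region. Total boundary length (outer) = 25.09 mm.

25.09 mm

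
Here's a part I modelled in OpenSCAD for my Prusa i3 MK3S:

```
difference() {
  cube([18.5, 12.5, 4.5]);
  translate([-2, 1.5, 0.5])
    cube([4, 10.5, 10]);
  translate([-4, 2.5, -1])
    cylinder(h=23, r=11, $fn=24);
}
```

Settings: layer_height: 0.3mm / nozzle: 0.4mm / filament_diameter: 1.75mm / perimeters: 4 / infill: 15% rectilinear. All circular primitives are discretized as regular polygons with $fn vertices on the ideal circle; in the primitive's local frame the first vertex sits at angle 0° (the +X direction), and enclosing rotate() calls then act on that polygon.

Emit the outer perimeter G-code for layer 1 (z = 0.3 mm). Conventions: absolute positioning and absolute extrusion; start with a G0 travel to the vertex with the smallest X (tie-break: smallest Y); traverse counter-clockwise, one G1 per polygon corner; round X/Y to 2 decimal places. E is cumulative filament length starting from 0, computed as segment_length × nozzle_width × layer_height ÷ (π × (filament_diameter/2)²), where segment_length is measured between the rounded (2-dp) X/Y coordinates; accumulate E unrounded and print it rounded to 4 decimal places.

At z = 0.3 mm: the cube is present — its section is the full 18.5×12.5 rectangle; the cube at (-2, 1.5) is absent (z outside [0.5, 10.5]); the r=11 cylinder at (-4, 2.5) contributes a regular 24-gon of circumradius 11; Subtracting the remaining from the first: starting from the 18.5×12.5 cube, the r=11 cylinder at (-4, 2.5) partially overlaps it — only the 68.25 mm² overlap (of its 375.81 mm²) is removed, clipping the outline — 1 connected region. The outline is a single polygon with 9 vertices. Extrusion per mm of travel: 0.4 × 0.3 / (π × 0.875²) = 0.049890. Accumulating E over each segment gives final E = 2.8795.

G0 X0.36 Y12.50 Z0.30
G1 X1.50 Y12.03 E0.0615
G1 X3.78 Y10.28 E0.2049
G1 X5.53 Y8.00 E0.3483
G1 X6.63 Y5.35 E0.4915
G1 X7.00 Y2.50 E0.6348
G1 X6.67 Y0.00 E0.7606
G1 X18.50 Y0.00 E1.3508
G1 X18.50 Y12.50 E1.9745
G1 X0.36 Y12.50 E2.8795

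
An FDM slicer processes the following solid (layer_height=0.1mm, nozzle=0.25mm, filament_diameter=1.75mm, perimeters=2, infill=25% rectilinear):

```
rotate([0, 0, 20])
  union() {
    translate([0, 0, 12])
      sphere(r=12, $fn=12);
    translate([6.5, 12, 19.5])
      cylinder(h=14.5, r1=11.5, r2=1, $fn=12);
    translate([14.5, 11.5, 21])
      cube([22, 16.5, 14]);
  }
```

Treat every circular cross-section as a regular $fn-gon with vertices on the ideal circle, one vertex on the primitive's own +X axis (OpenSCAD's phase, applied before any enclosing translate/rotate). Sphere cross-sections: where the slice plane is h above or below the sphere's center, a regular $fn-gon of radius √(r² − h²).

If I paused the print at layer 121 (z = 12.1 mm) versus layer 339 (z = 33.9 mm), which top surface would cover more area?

Layer 121 (z = 12.1): the sphere: section is a regular 12-gon, circumradius = √(r²−h²) = √(12²−0.1²) = 12.000 (area = (12/2)·12.000²·sin(360°/12) = 431.97 mm²); the cone at (6.5, 12) is absent (z outside [19.5, 34]); the cube at (14.5, 11.5) is absent (z outside [21, 35]); Combining (union): only the r=12 sphere is present, so the union is just that shape — area = 431.97 mm²; (rotated 20° about Z; rotation is an isometry so areas/perimeters/island counts are preserved). So its area = 431.97 mm². Layer 339 (z = 33.9): the sphere is not intersected at this z (|z−center|=21.900 > r=12); the cone at (6.5, 12) (r1=11.5→r2=1) has section circumradius 1.072 here — a regular 12-gon (area = (12/2)·1.072²·sin(360°/12) = 3.45 mm²); the cube at (14.5, 11.5) (footprint 22×16.5) is included at this height (area 363.00 mm²); Merging all regions: the 2 present regions are separate (no shared area or edge), so areas and boundary lengths simply add and each stays a separate island — area = 366.45 mm²; (rotated 20° about Z; rotation is an isometry so areas/perimeters/island counts are preserved). So its area = 366.45 mm². Layer 121 is larger (431.97 vs 366.45 mm²).

layer 121 (z = 12.1 mm)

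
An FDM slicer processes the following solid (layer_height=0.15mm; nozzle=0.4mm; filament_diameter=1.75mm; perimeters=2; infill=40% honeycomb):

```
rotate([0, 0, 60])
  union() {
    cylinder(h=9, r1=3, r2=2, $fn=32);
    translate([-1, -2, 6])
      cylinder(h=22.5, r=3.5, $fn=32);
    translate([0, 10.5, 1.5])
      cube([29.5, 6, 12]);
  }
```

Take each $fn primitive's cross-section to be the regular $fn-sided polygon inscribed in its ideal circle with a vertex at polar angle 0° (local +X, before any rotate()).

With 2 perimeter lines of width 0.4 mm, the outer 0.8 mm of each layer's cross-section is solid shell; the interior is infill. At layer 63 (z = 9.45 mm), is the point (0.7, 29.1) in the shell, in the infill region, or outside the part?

At z = 9.45 mm: the cone does not reach this height (z outside [0, 9]); the r=3.5 cylinder at (-1, -2) contributes a regular 32-gon of circumradius 3.5; the cube at (0, 10.5) is present — its section is the full 29.5×6 rectangle; Taking the union: the 2 present regions are separate (no shared area or edge), so areas and boundary lengths simply add and each stays a separate island — 2 connected regions; (rotated 60° about Z; rotation is an isometry so areas/perimeters/island counts are preserved). Overall, the cross-section has 2 separate islands. Undo the 60° rotation: the query point maps to (25.551, 13.944) in the un-rotated model frame. The nearest boundary edge runs (0.00, 16.50)→(29.50, 16.50); distance from the point to it = 2.56 mm. (Shell/infill is judged within the island containing the point — the largest one.) The point is inside the cross-section and 2.56 mm from the nearest boundary — more than the 0.8 mm shell width (2 × 0.4), so it's in the infill interior.

infill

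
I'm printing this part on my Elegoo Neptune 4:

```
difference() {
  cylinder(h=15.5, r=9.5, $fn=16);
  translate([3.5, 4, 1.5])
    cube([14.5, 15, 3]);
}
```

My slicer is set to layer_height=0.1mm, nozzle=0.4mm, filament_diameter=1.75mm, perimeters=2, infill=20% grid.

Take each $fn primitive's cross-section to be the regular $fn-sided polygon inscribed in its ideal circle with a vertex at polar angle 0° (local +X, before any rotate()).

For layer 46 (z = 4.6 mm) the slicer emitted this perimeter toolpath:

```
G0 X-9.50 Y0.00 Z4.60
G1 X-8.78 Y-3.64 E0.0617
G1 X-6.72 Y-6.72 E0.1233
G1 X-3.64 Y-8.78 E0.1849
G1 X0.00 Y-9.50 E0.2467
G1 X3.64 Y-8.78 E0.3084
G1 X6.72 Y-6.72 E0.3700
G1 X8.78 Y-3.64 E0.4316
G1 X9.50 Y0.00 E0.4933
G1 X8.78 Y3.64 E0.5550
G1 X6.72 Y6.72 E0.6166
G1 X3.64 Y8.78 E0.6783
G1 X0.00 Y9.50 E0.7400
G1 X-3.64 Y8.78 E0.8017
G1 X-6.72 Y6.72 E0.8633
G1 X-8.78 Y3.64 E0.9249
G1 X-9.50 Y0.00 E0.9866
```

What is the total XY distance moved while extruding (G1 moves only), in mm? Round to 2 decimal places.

59.33 mm

Sum the Euclidean lengths of each G1 segment: total = 59.33 mm.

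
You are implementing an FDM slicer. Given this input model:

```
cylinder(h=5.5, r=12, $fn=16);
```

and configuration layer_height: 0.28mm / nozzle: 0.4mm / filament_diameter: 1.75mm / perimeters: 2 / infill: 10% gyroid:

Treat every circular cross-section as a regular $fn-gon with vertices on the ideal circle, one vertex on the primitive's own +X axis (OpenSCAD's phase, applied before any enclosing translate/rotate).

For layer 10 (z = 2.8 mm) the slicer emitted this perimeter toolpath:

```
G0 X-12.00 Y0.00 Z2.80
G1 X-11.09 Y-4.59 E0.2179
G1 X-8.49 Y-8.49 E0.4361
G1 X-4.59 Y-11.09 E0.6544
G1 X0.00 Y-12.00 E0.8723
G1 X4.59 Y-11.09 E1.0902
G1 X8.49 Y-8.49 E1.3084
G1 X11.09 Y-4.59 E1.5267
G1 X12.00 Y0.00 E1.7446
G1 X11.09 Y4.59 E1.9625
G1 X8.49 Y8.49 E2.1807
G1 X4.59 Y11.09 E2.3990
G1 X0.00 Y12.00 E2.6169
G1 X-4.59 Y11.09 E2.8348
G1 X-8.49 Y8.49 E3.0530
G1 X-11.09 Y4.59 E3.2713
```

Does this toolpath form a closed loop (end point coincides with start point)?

Start point (G0): (-12.00, 0.00). End point (last G1): the path does not return to the start — open.

no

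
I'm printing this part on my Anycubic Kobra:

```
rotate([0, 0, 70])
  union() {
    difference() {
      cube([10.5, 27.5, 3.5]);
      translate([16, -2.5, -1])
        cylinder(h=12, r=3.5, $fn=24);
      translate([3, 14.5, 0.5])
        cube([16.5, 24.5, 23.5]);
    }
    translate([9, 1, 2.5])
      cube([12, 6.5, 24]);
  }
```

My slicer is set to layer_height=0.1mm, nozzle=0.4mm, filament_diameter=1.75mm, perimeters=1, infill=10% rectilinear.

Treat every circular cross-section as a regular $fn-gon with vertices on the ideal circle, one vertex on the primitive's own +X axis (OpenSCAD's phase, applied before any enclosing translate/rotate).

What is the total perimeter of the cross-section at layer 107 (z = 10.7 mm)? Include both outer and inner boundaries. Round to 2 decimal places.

37.00 mm

At z = 10.7 mm: the cube does not reach this height (z outside [0, 3.5]); the r=3.5 cylinder at (16, -2.5) contributes a regular 24-gon of circumradius 3.5 (perimeter = 2·24·3.500·sin(180°/24) = 21.93 mm); the cube at (3, 14.5) (footprint 16.5×24.5) is included at this height (perimeter 82.00 mm); After the difference (first − rest): the first operand is absent here, so nothing remains; the 12×6.5 cube at (9, 1) contributes its full rectangle (perimeter 37.00 mm); Combining (union): only the 12×6.5 cube at (9, 1) is present, so the union is just that shape — boundary = 37.00 mm; (whole slice rotated 70° about Z — lengths, areas and connectivity unchanged). Overall, the cross-section is a single solid region. Total boundary length (outer) = 37.00 mm.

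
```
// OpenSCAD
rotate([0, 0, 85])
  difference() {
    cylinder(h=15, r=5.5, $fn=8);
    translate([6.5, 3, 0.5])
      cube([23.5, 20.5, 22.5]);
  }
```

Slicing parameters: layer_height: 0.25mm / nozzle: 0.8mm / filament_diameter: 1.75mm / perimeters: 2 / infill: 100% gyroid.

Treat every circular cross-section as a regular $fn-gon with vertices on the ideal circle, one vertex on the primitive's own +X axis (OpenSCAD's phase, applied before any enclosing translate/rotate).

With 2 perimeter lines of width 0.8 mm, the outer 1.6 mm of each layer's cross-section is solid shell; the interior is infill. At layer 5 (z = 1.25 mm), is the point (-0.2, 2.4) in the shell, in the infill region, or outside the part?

infill

At z = 1.25 mm: the r=5.5 cylinder contributes a regular 8-gon of circumradius 5.5; the cube at (6.5, 3) is present — its section is the full 23.5×20.5 rectangle; Taking the first minus the rest: starting from the r=5.5 cylinder, the 23.5×20.5 cube at (6.5, 3) misses the remaining region (no effect) — 1 connected region; (whole slice rotated 85° about Z — lengths, areas and connectivity unchanged). Overall, the cross-section is a single solid region. Undo the 85° rotation: the query point maps to (2.373, 0.408) in the un-rotated model frame. The nearest boundary edge runs (3.89, 3.89)→(5.50, 0.00); distance from the point to it = 2.73 mm. The point is inside the cross-section and 2.73 mm from the nearest boundary — more than the 1.6 mm shell width (2 × 0.8), so it's in the infill interior.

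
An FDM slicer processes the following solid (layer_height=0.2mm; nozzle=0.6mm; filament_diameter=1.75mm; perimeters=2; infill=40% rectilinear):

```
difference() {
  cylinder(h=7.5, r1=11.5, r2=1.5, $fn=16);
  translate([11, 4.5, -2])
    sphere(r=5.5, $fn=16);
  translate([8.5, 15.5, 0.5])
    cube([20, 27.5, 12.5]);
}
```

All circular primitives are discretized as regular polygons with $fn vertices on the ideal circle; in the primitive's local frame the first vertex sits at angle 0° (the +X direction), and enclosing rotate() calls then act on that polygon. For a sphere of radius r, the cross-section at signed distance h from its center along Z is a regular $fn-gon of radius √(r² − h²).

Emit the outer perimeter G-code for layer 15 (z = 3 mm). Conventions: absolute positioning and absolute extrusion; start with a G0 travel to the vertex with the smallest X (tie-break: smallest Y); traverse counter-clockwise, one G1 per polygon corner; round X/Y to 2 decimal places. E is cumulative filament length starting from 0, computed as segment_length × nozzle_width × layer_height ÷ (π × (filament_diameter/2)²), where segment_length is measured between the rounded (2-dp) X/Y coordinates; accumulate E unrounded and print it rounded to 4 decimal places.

At z = 3 mm: the cone (r1=11.5→r2=1.5) has section circumradius 7.500 here — a regular 16-gon; the r=5.5 sphere at (11, 4.5) contributes a regular 16-gon of circumradius √(5.5²−5²) = 2.291; the cube at (8.5, 15.5) is present — its section is the full 20×27.5 rectangle; Taking the first minus the rest: starting from the cone, the r=5.5 sphere at (11, 4.5) misses the remaining region (no effect); the 20×27.5 cube at (8.5, 15.5) misses the remaining region (no effect) — 1 connected region. The outline is a single polygon with 16 vertices. Extrusion per mm of travel: 0.6 × 0.2 / (π × 0.875²) = 0.049890. Accumulating E over each segment gives final E = 2.3357.

G0 X-7.50 Y0.00 Z3.00
G1 X-6.93 Y-2.87 E0.1460
G1 X-5.30 Y-5.30 E0.2920
G1 X-2.87 Y-6.93 E0.4379
G1 X0.00 Y-7.50 E0.5839
G1 X2.87 Y-6.93 E0.7299
G1 X5.30 Y-5.30 E0.8759
G1 X6.93 Y-2.87 E1.0219
G1 X7.50 Y0.00 E1.1679
G1 X6.93 Y2.87 E1.3138
G1 X5.30 Y5.30 E1.4598
G1 X2.87 Y6.93 E1.6058
G1 X0.00 Y7.50 E1.7518
G1 X-2.87 Y6.93 E1.8978
G1 X-5.30 Y5.30 E2.0437
G1 X-6.93 Y2.87 E2.1897
G1 X-7.50 Y0.00 E2.3357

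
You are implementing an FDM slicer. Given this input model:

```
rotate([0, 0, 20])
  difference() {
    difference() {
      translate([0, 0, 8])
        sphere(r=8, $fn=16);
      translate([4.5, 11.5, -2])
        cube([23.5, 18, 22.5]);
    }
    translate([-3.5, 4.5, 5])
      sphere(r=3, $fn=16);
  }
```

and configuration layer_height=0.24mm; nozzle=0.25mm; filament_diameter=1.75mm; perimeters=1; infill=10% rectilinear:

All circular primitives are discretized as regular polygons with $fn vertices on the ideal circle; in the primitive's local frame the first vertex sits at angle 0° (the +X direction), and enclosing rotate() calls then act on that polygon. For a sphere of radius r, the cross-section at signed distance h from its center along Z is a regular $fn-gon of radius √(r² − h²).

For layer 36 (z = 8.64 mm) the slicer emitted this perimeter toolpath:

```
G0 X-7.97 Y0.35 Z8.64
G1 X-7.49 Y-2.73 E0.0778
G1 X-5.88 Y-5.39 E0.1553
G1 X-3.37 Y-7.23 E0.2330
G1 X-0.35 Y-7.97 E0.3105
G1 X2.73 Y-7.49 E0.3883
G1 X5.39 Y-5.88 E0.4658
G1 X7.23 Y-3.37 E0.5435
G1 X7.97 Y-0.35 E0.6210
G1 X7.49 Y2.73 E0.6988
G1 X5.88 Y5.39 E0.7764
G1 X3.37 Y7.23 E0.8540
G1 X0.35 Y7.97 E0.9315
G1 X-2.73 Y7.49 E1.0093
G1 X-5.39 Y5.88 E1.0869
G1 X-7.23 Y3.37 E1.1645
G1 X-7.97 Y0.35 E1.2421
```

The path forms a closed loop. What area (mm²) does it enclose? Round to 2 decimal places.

Apply the shoelace formula to the sequence of (X, Y) vertices; enclosed area = 194.75 mm².

194.75 mm²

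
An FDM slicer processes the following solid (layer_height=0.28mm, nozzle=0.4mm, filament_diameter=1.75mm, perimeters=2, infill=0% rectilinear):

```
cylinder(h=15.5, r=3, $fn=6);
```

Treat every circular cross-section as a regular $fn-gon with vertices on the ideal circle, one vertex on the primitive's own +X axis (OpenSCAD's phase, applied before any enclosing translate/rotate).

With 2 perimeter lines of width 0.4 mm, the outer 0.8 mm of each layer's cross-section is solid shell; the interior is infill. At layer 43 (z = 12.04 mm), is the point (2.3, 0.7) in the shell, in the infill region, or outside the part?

shell

At z = 12.04 mm: the cylinder: section is a regular 6-gon, circumradius r=3. Overall, the cross-section is a single solid region. The nearest boundary edge runs (3.00, 0.00)→(1.50, 2.60); distance from the point to it = 0.26 mm. The point is inside the cross-section, 0.26 mm from the nearest boundary — within the 0.8 mm shell band (2 × 0.4).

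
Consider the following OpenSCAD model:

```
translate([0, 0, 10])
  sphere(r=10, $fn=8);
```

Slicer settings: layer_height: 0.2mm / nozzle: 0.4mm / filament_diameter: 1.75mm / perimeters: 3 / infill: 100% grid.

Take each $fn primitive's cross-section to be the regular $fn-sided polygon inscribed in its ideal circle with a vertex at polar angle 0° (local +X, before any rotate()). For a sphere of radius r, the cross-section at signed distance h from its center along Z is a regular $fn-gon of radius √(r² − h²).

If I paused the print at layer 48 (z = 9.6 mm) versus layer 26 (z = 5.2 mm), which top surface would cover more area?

Layer 48 (z = 9.6): the sphere: section is a regular 8-gon, circumradius = √(r²−h²) = √(10²−0.4²) = 9.992 (area = (8/2)·9.992²·sin(360°/8) = 282.39 mm²). So its area = 282.39 mm². Layer 26 (z = 5.2): the r=10 sphere slices to a regular 8-gon of circumradius 8.773 (√(r²−h²) with h=4.8 from center) (area = (8/2)·8.773²·sin(360°/8) = 217.68 mm²). So its area = 217.68 mm². Layer 48 is larger (282.39 vs 217.68 mm²).

layer 48 (z = 9.6 mm)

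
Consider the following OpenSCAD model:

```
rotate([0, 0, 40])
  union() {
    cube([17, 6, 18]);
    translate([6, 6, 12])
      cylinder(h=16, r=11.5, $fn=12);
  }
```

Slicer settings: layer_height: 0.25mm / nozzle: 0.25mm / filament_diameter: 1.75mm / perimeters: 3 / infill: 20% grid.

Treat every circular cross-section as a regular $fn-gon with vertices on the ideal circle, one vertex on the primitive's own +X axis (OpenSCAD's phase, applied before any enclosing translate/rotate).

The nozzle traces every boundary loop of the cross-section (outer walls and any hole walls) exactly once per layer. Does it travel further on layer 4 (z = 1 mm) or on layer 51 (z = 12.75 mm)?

layer 51 (z = 12.75 mm)

Layer 4 (z = 1): the cube (footprint 17×6) is included at this height (perimeter 46.00 mm); the cylinder at (6, 6) is absent (z outside [12, 28]); Merging all regions: only the 17×6 cube is present, so the union is just that shape — boundary = 46.00 mm; (rotated 40° about Z; rotation is an isometry so areas/perimeters/island counts are preserved). So its perimeter = 46.00 mm. Layer 51 (z = 12.75): the cube (footprint 17×6) is included at this height (perimeter 46.00 mm); the r=11.5 cylinder at (6, 6) gives a regular 12-gon of circumradius 11.5 (constant along its height) (perimeter = 2·12·11.500·sin(180°/12) = 71.43 mm); Merging all regions: the regions partially overlap (shared area 99.69 mm²), so the edge portions inside another operand are dropped and the merged outline is re-measured after clipping — boundary = 72.48 mm; (whole slice rotated 40° about Z — lengths, areas and connectivity unchanged). So its perimeter = 72.48 mm. Layer 51 is larger (72.48 vs 46.00 mm).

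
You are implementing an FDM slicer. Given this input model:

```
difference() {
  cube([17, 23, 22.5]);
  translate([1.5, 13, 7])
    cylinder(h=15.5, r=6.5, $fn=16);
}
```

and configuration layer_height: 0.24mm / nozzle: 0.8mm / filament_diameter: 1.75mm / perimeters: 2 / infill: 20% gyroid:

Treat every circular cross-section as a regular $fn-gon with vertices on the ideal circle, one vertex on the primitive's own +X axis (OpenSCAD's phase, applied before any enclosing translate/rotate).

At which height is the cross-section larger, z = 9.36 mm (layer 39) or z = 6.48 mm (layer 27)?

layer 27 (z = 6.48 mm)

Layer 39 (z = 9.36): the 17×23 cube contributes its full rectangle (area 391.00 mm²); the r=6.5 cylinder at (1.5, 13) contributes a regular 16-gon of circumradius 6.5 (area = (16/2)·6.500²·sin(360°/16) = 129.35 mm²); Subtracting the remaining from the first: starting from the 17×23 cube (391.00 mm²), the r=6.5 cylinder at (1.5, 13) partially overlaps it — only the 83.73 mm² overlap (of its 129.35 mm²) is removed, clipping the outline — area = 307.27 mm². So its area = 307.27 mm². Layer 27 (z = 6.48): the cube (footprint 17×23) is included at this height (area 391.00 mm²); the cylinder at (1.5, 13) is not intersected at this z (z outside [7, 22.5]); After the difference (first − rest): none of the subtracted shapes is present at this height, so the 17×23 cube is unchanged — area = 391.00 mm². So its area = 391.00 mm². Layer 27 is larger (391.00 vs 307.27 mm²).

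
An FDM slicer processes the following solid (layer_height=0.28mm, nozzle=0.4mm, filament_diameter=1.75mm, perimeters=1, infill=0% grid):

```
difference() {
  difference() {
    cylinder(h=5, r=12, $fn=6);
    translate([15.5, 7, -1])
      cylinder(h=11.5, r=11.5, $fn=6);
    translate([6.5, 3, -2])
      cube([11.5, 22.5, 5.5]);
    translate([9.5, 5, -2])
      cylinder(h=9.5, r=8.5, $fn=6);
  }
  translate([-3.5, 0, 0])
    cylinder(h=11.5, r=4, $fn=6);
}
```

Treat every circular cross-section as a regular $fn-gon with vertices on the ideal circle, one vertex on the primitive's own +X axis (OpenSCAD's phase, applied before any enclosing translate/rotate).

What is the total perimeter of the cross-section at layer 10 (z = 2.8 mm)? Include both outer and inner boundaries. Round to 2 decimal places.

At z = 2.8 mm: the r=12 cylinder gives a regular 6-gon of circumradius 12 (constant along its height) (perimeter = 2·6·12.000·sin(180°/6) = 72.00 mm); the r=11.5 cylinder at (15.5, 7) contributes a regular 6-gon of circumradius 11.5 (perimeter = 2·6·11.500·sin(180°/6) = 69.00 mm); the 11.5×22.5 cube at (6.5, 3) contributes its full rectangle (perimeter 68.00 mm); the r=8.5 cylinder at (9.5, 5) gives a regular 6-gon of circumradius 8.5 (constant along its height) (perimeter = 2·6·8.500·sin(180°/6) = 51.00 mm); Subtracting the remaining from the first: starting from the r=12 cylinder, the r=11.5 cylinder at (15.5, 7) partially overlaps it — only the 41.15 mm² overlap (of its 343.60 mm²) is removed, clipping the outline; the 11.5×22.5 cube at (6.5, 3) misses the remaining region (no effect); the r=8.5 cylinder at (9.5, 5) partially overlaps it — only the 42.84 mm² overlap (of its 187.71 mm²) is removed, clipping the outline — boundary = 74.81 mm; the r=4 cylinder at (-3.5, 0) contributes a regular 6-gon of circumradius 4 (perimeter = 2·6·4.000·sin(180°/6) = 24.00 mm); After the difference (first − rest): starting from that combined region, the r=4 cylinder at (-3.5, 0) lies wholly inside it (removes its full 41.57 mm² and its 24.00 mm outline becomes a hole wall) — boundary (outer + 1 inner loop) = 98.81 mm. Overall, the cross-section is one region with 1 hole. Total boundary length (outer + inner) = 98.81 mm.

98.81 mm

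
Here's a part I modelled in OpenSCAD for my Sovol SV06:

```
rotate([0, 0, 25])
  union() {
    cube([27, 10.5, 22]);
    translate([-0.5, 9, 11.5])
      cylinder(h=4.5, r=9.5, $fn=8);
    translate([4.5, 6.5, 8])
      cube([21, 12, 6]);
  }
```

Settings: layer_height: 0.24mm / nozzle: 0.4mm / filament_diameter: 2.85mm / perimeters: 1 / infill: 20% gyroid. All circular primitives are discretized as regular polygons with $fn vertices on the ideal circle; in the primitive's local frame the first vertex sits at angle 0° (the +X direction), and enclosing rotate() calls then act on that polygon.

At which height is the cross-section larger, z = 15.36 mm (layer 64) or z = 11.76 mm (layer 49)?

Layer 64 (z = 15.36): the 27×10.5 cube contributes its full rectangle (area 283.50 mm²); the r=9.5 cylinder at (-0.5, 9) gives a regular 8-gon of circumradius 9.5 (constant along its height) (area = (8/2)·9.500²·sin(360°/8) = 255.27 mm²); the cube at (4.5, 6.5) does not reach this height (z outside [8, 14]); Combining (union): the regions partially overlap — summed areas 538.77 mm² minus the doubly-counted overlap 72.05 mm² gives 466.72 mm² — area = 466.72 mm²; (rotated 25° about Z; rotation is an isometry so areas/perimeters/island counts are preserved). So its area = 466.72 mm². Layer 49 (z = 11.76): the cube (footprint 27×10.5) is included at this height (area 283.50 mm²); the r=9.5 cylinder at (-0.5, 9) gives a regular 8-gon of circumradius 9.5 (constant along its height) (area = (8/2)·9.500²·sin(360°/8) = 255.27 mm²); the cube at (4.5, 6.5) is present — its section is the full 21×12 rectangle (area 252.00 mm²); Merging all regions: the regions partially overlap — summed areas 790.77 mm² minus the doubly-counted overlap 171.26 mm² gives 619.51 mm² — area = 619.51 mm²; (rotated 25° about Z; rotation is an isometry so areas/perimeters/island counts are preserved). So its area = 619.51 mm². Layer 49 is larger (619.51 vs 466.72 mm²).

layer 49 (z = 11.76 mm)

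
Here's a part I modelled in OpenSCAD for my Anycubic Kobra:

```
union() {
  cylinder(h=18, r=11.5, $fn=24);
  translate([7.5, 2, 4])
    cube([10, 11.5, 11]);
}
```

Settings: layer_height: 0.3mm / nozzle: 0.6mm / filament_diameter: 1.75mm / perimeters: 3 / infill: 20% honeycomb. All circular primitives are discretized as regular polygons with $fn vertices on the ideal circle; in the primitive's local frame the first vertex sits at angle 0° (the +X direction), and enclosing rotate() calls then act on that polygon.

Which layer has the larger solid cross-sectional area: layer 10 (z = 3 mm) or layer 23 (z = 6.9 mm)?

Layer 10 (z = 3): the cylinder: section is a regular 24-gon, circumradius r=11.5 (area = (24/2)·11.500²·sin(360°/24) = 410.75 mm²); the cube at (7.5, 2) does not reach this height (z outside [4, 15]); Merging all regions: only the r=11.5 cylinder is present, so the union is just that shape — area = 410.75 mm². So its area = 410.75 mm². Layer 23 (z = 6.9): the r=11.5 cylinder gives a regular 24-gon of circumradius 11.5 (constant along its height) (area = (24/2)·11.500²·sin(360°/24) = 410.75 mm²); the cube at (7.5, 2) is present — its section is the full 10×11.5 rectangle (area 115.00 mm²); Merging all regions: the regions partially overlap — summed areas 525.75 mm² minus the doubly-counted overlap 15.83 mm² gives 509.91 mm² — area = 509.91 mm². So its area = 509.91 mm². Layer 23 is larger (509.91 vs 410.75 mm²).

layer 23 (z = 6.9 mm)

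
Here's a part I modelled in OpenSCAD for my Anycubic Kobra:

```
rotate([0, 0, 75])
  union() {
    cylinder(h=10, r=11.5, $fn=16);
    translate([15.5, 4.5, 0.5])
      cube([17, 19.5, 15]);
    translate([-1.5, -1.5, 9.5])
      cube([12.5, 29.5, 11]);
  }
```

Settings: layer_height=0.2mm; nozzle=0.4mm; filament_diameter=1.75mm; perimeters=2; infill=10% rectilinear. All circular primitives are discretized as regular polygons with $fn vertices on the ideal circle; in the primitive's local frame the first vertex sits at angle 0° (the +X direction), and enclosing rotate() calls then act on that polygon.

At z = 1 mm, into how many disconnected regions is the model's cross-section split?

2

At z = 1 mm: the cylinder: section is a regular 16-gon, circumradius r=11.5; the cube at (15.5, 4.5) is present — its section is the full 17×19.5 rectangle; the cube at (-1.5, -1.5) is absent (z outside [9.5, 20.5]); Combining (union): the 2 present regions are separate (no shared area or edge), so areas and boundary lengths simply add and each stays a separate island — 2 connected regions; (rotated 75° about Z; rotation is an isometry so areas/perimeters/island counts are preserved). The result has 2 disconnected regions.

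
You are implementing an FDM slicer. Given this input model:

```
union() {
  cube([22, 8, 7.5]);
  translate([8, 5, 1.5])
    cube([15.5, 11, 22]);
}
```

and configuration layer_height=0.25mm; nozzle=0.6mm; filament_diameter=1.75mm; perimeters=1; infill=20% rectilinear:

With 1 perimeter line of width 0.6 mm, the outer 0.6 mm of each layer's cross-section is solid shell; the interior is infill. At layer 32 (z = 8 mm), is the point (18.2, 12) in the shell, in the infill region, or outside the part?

At z = 8 mm: the cube is absent (z outside [0, 7.5]); the cube at (8, 5) (footprint 15.5×11) is included at this height; Merging all regions: only the 15.5×11 cube at (8, 5) is present, so the union is just that shape — 1 connected region. Overall, the cross-section is a single solid region. The nearest boundary edge runs (23.50, 16.00)→(8.00, 16.00); distance from the point to it = 4.00 mm. The point is inside the cross-section and 4.00 mm from the nearest boundary — more than the 0.6 mm shell width (1 × 0.6), so it's in the infill interior.

infill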